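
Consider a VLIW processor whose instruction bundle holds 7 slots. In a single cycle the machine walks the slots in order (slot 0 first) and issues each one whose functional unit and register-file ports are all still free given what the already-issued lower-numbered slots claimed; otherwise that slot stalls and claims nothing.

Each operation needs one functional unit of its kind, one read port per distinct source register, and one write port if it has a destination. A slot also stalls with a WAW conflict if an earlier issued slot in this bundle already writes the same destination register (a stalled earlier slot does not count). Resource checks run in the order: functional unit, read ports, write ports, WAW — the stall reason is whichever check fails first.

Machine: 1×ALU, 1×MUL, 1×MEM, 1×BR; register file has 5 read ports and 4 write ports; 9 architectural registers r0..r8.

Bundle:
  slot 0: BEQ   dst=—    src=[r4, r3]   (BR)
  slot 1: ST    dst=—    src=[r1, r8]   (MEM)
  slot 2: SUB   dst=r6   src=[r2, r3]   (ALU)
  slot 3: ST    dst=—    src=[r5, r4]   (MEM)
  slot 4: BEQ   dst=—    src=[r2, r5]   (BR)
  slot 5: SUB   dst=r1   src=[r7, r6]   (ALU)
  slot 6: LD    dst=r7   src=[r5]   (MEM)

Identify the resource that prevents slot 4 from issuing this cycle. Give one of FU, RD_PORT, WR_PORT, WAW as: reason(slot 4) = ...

reason(slot 4) = FU

[0] BR needs rd=2 wr=0: ok; after: ALU=1 MUL=1 MEM=1 BR=0, R=3, W=4
[1] MEM needs rd=2 wr=0: ok; after: ALU=1 MUL=1 MEM=0 BR=0, R=1, W=4
[2] ALU needs rd=2 wr=1: RD_PORT; after: ALU=1 MUL=1 MEM=0 BR=0, R=1, W=4
[3] MEM needs rd=2 wr=0: FU; after: ALU=1 MUL=1 MEM=0 BR=0, R=1, W=4
[4] BR needs rd=2 wr=0: FU; after: ALU=1 MUL=1 MEM=0 BR=0, R=1, W=4
[5] ALU needs rd=2 wr=1: RD_PORT; after: ALU=1 MUL=1 MEM=0 BR=0, R=1, W=4
[6] MEM needs rd=1 wr=1: FU; after: ALU=1 MUL=1 MEM=0 BR=0, R=1, W=4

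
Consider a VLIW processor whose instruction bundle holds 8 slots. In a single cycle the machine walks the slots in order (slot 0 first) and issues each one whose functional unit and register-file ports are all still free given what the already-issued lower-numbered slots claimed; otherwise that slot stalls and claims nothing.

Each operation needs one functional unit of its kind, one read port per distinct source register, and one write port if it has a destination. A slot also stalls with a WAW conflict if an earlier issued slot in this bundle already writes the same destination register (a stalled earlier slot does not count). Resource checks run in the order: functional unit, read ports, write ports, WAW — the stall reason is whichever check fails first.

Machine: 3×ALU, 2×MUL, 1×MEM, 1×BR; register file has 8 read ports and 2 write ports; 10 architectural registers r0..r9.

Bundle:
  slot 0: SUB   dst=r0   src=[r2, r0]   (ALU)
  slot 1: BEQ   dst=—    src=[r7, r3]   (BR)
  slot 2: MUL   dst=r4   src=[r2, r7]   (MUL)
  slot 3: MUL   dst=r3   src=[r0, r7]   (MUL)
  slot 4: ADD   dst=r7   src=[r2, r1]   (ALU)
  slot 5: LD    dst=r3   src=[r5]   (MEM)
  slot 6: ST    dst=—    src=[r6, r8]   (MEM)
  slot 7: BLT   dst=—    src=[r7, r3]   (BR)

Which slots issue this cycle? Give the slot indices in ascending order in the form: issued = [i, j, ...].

slot 0 (ALU): ISSUE — free A2,Mu2,Ld1,B1 rp6 wp1
slot 1 (BR): ISSUE — free A2,Mu2,Ld1,B0 rp4 wp1
slot 2 (MUL): ISSUE — free A2,Mu1,Ld1,B0 rp2 wp0
slot 3 (MUL): stall WR_PORT — free A2,Mu1,Ld1,B0 rp2 wp0
slot 4 (ALU): stall WR_PORT — free A2,Mu1,Ld1,B0 rp2 wp0
slot 5 (MEM): stall WR_PORT — free A2,Mu1,Ld1,B0 rp2 wp0
slot 6 (MEM): ISSUE — free A2,Mu1,Ld0,B0 rp0 wp0
slot 7 (BR): stall FU — free A2,Mu1,Ld0,B0 rp0 wp0

issued = [0, 1, 2, 6]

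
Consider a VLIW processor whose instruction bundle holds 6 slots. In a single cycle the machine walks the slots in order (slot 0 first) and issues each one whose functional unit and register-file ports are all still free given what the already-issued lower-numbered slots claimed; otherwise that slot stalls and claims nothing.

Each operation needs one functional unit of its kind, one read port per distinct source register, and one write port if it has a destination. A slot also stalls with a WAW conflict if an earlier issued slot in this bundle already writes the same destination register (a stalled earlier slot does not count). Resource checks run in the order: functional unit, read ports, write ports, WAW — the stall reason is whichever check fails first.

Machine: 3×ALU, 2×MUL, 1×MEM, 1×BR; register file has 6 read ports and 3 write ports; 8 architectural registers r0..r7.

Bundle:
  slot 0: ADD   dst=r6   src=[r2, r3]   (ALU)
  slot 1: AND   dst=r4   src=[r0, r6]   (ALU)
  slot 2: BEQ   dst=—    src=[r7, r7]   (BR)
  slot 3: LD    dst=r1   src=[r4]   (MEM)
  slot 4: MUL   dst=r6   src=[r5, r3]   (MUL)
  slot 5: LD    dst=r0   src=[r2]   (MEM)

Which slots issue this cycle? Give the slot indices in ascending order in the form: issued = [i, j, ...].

#0 ALU src=r2,r3 dispatched  <A:2 Mu:2 Ld:1 B:1 rd:4 wr:2>
#1 ALU src=r0,r6 dispatched  <A:1 Mu:2 Ld:1 B:1 rd:2 wr:1>
#2 BR src=r7,r7 dispatched  <A:1 Mu:2 Ld:1 B:0 rd:1 wr:1>
#3 MEM src=r4 dispatched  <A:1 Mu:2 Ld:0 B:0 rd:0 wr:0>
#4 MUL src=r5,r3 held:RD_PORT  <A:1 Mu:2 Ld:0 B:0 rd:0 wr:0>
#5 MEM src=r2 held:FU  <A:1 Mu:2 Ld:0 B:0 rd:0 wr:0>

issued = [0, 1, 2, 3]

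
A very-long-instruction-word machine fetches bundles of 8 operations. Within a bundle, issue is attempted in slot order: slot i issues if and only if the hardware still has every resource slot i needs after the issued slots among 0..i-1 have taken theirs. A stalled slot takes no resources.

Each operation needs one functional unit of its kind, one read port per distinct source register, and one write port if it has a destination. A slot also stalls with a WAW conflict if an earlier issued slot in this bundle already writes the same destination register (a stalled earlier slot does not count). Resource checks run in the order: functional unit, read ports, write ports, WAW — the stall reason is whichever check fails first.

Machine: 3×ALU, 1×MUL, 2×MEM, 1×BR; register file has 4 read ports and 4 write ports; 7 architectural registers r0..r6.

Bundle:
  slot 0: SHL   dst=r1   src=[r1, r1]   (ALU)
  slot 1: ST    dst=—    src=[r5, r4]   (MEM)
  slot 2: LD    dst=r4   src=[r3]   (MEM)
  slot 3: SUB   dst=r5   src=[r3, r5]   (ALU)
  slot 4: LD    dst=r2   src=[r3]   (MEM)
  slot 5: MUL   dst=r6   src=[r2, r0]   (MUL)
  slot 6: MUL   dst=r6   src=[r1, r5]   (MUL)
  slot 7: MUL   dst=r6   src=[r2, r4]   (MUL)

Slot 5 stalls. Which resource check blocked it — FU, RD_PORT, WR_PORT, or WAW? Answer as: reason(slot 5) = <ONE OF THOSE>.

reason(slot 5) = RD_PORT

  0. ALU→r1 ⇒ go  {2A/1Mu/2Ld/1B | 3r 3w}
  1. MEM ⇒ go  {2A/1Mu/1Ld/1B | 1r 3w}
  2. MEM→r4 ⇒ go  {2A/1Mu/0Ld/1B | 0r 2w}
  3. ALU→r5 ⇒ no(RD_PORT)  {2A/1Mu/0Ld/1B | 0r 2w}
  4. MEM→r2 ⇒ no(FU)  {2A/1Mu/0Ld/1B | 0r 2w}
  5. MUL→r6 ⇒ no(RD_PORT)  {2A/1Mu/0Ld/1B | 0r 2w}
  6. MUL→r6 ⇒ no(RD_PORT)  {2A/1Mu/0Ld/1B | 0r 2w}
  7. MUL→r6 ⇒ no(RD_PORT)  {2A/1Mu/0Ld/1B | 0r 2w}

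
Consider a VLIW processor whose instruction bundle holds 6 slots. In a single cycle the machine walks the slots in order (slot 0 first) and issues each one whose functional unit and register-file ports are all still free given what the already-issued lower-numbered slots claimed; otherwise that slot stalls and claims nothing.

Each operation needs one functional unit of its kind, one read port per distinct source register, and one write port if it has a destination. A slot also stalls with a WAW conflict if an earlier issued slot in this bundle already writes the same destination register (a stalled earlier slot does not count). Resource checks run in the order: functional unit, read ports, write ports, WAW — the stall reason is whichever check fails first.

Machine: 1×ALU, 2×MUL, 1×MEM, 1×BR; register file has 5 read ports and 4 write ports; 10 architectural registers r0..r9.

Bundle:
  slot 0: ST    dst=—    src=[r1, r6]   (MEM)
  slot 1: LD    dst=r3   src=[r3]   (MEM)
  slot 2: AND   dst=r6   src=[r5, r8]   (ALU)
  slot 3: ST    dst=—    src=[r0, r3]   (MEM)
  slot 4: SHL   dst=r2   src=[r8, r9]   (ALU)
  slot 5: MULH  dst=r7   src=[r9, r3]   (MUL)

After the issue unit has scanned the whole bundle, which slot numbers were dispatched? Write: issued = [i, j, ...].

issued = [0, 2]

  0. MEM ⇒ go  {1A/2Mu/0Ld/1B | 3r 4w}
  1. MEM→r3 ⇒ no(FU)  {1A/2Mu/0Ld/1B | 3r 4w}
  2. ALU→r6 ⇒ go  {0A/2Mu/0Ld/1B | 1r 3w}
  3. MEM ⇒ no(FU)  {0A/2Mu/0Ld/1B | 1r 3w}
  4. ALU→r2 ⇒ no(FU)  {0A/2Mu/0Ld/1B | 1r 3w}
  5. MUL→r7 ⇒ no(RD_PORT)  {0A/2Mu/0Ld/1B | 1r 3w}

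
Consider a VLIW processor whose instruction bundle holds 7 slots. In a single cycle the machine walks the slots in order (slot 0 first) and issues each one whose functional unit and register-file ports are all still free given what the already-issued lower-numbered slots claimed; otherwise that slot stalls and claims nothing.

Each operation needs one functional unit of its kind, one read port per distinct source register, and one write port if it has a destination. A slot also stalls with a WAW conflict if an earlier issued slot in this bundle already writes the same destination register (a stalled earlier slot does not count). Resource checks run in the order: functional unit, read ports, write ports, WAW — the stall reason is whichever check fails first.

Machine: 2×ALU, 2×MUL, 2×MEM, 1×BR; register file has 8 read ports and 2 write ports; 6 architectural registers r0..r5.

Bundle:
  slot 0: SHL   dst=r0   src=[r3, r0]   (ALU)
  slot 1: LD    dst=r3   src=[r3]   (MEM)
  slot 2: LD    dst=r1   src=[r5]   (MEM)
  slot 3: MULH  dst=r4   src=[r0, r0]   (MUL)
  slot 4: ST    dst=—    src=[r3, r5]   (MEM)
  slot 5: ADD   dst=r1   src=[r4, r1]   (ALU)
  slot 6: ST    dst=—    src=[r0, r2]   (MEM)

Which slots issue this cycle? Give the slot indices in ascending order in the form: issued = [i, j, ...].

issued = [0, 1, 4]

(0) want 1×ALU +2rd +1wr — yes → AL1|MU2|ME2|BR1|rd6|wr1
(1) want 1×MEM +1rd +1wr — yes → AL1|MU2|ME1|BR1|rd5|wr0
(2) want 1×MEM +1rd +1wr — WR_PORT → AL1|MU2|ME1|BR1|rd5|wr0
(3) want 1×MUL +1rd +1wr — WR_PORT → AL1|MU2|ME1|BR1|rd5|wr0
(4) want 1×MEM +2rd +0wr — yes → AL1|MU2|ME0|BR1|rd3|wr0
(5) want 1×ALU +2rd +1wr — WR_PORT → AL1|MU2|ME0|BR1|rd3|wr0
(6) want 1×MEM +2rd +0wr — FU → AL1|MU2|ME0|BR1|rd3|wr0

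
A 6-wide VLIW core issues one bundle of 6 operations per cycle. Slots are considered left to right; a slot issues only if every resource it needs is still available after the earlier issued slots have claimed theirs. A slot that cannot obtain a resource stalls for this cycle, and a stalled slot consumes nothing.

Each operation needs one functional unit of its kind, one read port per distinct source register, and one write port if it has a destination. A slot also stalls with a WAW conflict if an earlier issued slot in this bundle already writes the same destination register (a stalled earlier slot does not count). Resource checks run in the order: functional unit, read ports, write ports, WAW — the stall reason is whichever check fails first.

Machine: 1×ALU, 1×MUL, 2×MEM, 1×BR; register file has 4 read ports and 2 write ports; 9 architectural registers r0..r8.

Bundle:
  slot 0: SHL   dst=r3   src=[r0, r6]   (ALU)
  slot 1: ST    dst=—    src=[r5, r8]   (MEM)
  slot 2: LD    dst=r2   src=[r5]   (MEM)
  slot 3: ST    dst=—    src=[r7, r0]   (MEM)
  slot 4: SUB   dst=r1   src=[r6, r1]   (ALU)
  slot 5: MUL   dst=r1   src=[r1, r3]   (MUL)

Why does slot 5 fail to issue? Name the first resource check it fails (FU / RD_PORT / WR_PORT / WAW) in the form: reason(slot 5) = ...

reason(slot 5) = RD_PORT

  0. ALU→r3 ⇒ go  {0A/1Mu/2Ld/1B | 2r 1w}
  1. MEM ⇒ go  {0A/1Mu/1Ld/1B | 0r 1w}
  2. MEM→r2 ⇒ no(RD_PORT)  {0A/1Mu/1Ld/1B | 0r 1w}
  3. MEM ⇒ no(RD_PORT)  {0A/1Mu/1Ld/1B | 0r 1w}
  4. ALU→r1 ⇒ no(FU)  {0A/1Mu/1Ld/1B | 0r 1w}
  5. MUL→r1 ⇒ no(RD_PORT)  {0A/1Mu/1Ld/1B | 0r 1w}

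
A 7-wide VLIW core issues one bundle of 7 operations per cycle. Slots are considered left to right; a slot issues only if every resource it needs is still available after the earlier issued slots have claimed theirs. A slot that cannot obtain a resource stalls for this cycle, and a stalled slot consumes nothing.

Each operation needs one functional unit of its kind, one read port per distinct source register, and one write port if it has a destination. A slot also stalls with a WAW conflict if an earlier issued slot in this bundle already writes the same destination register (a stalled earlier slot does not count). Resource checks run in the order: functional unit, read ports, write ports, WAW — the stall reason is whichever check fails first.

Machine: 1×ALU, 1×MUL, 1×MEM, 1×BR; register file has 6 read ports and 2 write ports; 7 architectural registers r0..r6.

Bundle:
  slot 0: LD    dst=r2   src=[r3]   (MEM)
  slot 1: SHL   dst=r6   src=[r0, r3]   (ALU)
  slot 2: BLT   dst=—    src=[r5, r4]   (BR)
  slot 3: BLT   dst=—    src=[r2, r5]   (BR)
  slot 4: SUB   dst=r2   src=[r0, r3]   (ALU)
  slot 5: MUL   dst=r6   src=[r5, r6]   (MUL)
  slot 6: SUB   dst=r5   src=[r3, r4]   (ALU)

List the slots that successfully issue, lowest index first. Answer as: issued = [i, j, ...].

issued = [0, 1, 2]

(0) want 1×MEM +1rd +1wr — yes → AL1|MU1|ME0|BR1|rd5|wr1
(1) want 1×ALU +2rd +1wr — yes → AL0|MU1|ME0|BR1|rd3|wr0
(2) want 1×BR +2rd +0wr — yes → AL0|MU1|ME0|BR0|rd1|wr0
(3) want 1×BR +2rd +0wr — FU → AL0|MU1|ME0|BR0|rd1|wr0
(4) want 1×ALU +2rd +1wr — FU → AL0|MU1|ME0|BR0|rd1|wr0
(5) want 1×MUL +2rd +1wr — RD_PORT → AL0|MU1|ME0|BR0|rd1|wr0
(6) want 1×ALU +2rd +1wr — FU → AL0|MU1|ME0|BR0|rd1|wr0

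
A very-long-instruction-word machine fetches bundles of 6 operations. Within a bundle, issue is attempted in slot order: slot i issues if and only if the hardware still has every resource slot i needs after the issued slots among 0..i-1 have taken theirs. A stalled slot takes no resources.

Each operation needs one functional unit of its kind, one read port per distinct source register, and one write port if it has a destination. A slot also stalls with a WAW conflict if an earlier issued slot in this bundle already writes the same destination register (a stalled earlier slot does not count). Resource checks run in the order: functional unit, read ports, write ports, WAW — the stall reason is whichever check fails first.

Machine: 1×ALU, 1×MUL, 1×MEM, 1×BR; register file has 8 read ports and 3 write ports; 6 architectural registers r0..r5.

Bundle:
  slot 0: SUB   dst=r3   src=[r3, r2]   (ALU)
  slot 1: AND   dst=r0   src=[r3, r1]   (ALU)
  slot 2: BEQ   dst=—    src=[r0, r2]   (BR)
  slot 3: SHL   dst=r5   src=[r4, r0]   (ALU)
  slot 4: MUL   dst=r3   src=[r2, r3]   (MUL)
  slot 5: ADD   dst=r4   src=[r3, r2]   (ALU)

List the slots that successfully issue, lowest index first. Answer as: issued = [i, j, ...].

(0) want 1×ALU +2rd +1wr — yes → AL0|MU1|ME1|BR1|rd6|wr2
(1) want 1×ALU +2rd +1wr — FU → AL0|MU1|ME1|BR1|rd6|wr2
(2) want 1×BR +2rd +0wr — yes → AL0|MU1|ME1|BR0|rd4|wr2
(3) want 1×ALU +2rd +1wr — FU → AL0|MU1|ME1|BR0|rd4|wr2
(4) want 1×MUL +2rd +1wr — WAW → AL0|MU1|ME1|BR0|rd4|wr2
(5) want 1×ALU +2rd +1wr — FU → AL0|MU1|ME1|BR0|rd4|wr2

issued = [0, 2]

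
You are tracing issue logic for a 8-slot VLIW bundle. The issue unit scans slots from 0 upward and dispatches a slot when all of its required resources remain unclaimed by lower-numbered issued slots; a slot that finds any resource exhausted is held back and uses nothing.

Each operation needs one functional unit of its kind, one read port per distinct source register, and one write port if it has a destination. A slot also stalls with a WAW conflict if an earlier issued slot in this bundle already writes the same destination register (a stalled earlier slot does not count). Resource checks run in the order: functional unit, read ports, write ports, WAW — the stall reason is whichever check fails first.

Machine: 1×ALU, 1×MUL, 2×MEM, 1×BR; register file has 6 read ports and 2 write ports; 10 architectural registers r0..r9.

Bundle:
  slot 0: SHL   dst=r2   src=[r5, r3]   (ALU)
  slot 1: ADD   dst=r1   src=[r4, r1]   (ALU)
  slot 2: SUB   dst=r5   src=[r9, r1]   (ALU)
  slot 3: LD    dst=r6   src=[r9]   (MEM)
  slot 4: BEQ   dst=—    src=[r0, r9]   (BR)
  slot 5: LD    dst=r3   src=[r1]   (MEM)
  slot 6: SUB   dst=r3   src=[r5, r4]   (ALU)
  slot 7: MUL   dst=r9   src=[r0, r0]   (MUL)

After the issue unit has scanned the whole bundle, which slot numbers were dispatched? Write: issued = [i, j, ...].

  0. ALU→r2 ⇒ go  {0A/1Mu/2Ld/1B | 4r 1w}
  1. ALU→r1 ⇒ no(FU)  {0A/1Mu/2Ld/1B | 4r 1w}
  2. ALU→r5 ⇒ no(FU)  {0A/1Mu/2Ld/1B | 4r 1w}
  3. MEM→r6 ⇒ go  {0A/1Mu/1Ld/1B | 3r 0w}
  4. BR ⇒ go  {0A/1Mu/1Ld/0B | 1r 0w}
  5. MEM→r3 ⇒ no(WR_PORT)  {0A/1Mu/1Ld/0B | 1r 0w}
  6. ALU→r3 ⇒ no(FU)  {0A/1Mu/1Ld/0B | 1r 0w}
  7. MUL→r9 ⇒ no(WR_PORT)  {0A/1Mu/1Ld/0B | 1r 0w}

issued = [0, 3, 4]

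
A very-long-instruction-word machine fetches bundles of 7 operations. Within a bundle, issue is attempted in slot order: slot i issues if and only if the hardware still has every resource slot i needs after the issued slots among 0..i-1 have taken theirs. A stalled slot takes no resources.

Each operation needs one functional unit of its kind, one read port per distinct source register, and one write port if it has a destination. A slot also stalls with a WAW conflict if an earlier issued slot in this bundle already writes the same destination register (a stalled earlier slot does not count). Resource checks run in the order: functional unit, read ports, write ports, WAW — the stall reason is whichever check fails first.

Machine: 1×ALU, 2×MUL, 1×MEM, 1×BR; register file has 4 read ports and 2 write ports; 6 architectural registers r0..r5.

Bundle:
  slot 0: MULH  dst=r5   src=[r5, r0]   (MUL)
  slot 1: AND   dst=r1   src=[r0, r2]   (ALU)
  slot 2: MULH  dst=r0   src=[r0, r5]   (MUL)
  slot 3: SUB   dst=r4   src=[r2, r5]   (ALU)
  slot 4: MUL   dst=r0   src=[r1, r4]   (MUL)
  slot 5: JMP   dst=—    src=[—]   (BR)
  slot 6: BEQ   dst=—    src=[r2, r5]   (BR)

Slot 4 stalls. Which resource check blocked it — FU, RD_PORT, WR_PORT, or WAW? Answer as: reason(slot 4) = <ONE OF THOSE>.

reason(slot 4) = RD_PORT

  0. MUL→r5 ⇒ go  {1A/1Mu/1Ld/1B | 2r 1w}
  1. ALU→r1 ⇒ go  {0A/1Mu/1Ld/1B | 0r 0w}
  2. MUL→r0 ⇒ no(RD_PORT)  {0A/1Mu/1Ld/1B | 0r 0w}
  3. ALU→r4 ⇒ no(FU)  {0A/1Mu/1Ld/1B | 0r 0w}
  4. MUL→r0 ⇒ no(RD_PORT)  {0A/1Mu/1Ld/1B | 0r 0w}
  5. BR ⇒ go  {0A/1Mu/1Ld/0B | 0r 0w}
  6. BR ⇒ no(FU)  {0A/1Mu/1Ld/0B | 0r 0w}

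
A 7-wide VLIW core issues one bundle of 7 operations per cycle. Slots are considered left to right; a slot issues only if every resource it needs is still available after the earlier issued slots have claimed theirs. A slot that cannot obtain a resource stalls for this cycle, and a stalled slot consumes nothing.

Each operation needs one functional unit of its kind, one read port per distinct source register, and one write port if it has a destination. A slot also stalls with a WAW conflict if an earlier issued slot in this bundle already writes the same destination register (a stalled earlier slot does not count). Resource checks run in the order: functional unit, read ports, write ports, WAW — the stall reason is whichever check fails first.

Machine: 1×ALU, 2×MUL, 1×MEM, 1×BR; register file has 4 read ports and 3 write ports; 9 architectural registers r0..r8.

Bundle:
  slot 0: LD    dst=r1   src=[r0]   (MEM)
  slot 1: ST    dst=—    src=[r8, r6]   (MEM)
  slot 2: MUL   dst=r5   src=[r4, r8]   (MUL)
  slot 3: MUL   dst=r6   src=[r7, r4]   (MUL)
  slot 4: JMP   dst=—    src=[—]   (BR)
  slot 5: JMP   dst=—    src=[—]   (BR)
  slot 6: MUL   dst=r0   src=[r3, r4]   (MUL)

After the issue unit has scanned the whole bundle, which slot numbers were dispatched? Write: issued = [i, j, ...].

issued = [0, 2, 4]

  0. MEM→r1 ⇒ go  {1A/2Mu/0Ld/1B | 3r 2w}
  1. MEM ⇒ no(FU)  {1A/2Mu/0Ld/1B | 3r 2w}
  2. MUL→r5 ⇒ go  {1A/1Mu/0Ld/1B | 1r 1w}
  3. MUL→r6 ⇒ no(RD_PORT)  {1A/1Mu/0Ld/1B | 1r 1w}
  4. BR ⇒ go  {1A/1Mu/0Ld/0B | 1r 1w}
  5. BR ⇒ no(FU)  {1A/1Mu/0Ld/0B | 1r 1w}
  6. MUL→r0 ⇒ no(RD_PORT)  {1A/1Mu/0Ld/0B | 1r 1w}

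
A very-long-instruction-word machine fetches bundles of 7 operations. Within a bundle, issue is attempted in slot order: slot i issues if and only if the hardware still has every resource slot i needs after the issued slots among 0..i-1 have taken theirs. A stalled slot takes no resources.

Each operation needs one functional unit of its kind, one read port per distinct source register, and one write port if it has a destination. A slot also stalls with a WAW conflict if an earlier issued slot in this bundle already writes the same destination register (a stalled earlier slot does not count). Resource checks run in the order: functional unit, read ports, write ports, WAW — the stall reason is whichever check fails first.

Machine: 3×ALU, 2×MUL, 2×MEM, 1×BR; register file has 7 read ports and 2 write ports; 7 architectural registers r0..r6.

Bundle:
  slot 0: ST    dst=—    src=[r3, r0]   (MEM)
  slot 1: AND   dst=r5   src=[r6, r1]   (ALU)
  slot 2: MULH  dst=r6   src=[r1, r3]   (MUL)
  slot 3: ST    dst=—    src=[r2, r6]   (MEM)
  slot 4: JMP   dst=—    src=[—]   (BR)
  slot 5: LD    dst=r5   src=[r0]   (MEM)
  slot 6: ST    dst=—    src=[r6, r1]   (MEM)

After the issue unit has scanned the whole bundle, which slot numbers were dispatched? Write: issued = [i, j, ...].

#0 MEM src=r3,r0 dispatched  <A:3 Mu:2 Ld:1 B:1 rd:5 wr:2>
#1 ALU src=r6,r1 dispatched  <A:2 Mu:2 Ld:1 B:1 rd:3 wr:1>
#2 MUL src=r1,r3 dispatched  <A:2 Mu:1 Ld:1 B:1 rd:1 wr:0>
#3 MEM src=r2,r6 held:RD_PORT  <A:2 Mu:1 Ld:1 B:1 rd:1 wr:0>
#4 BR src=- dispatched  <A:2 Mu:1 Ld:1 B:0 rd:1 wr:0>
#5 MEM src=r0 held:WR_PORT  <A:2 Mu:1 Ld:1 B:0 rd:1 wr:0>
#6 MEM src=r6,r1 held:RD_PORT  <A:2 Mu:1 Ld:1 B:0 rd:1 wr:0>

issued = [0, 1, 2, 4]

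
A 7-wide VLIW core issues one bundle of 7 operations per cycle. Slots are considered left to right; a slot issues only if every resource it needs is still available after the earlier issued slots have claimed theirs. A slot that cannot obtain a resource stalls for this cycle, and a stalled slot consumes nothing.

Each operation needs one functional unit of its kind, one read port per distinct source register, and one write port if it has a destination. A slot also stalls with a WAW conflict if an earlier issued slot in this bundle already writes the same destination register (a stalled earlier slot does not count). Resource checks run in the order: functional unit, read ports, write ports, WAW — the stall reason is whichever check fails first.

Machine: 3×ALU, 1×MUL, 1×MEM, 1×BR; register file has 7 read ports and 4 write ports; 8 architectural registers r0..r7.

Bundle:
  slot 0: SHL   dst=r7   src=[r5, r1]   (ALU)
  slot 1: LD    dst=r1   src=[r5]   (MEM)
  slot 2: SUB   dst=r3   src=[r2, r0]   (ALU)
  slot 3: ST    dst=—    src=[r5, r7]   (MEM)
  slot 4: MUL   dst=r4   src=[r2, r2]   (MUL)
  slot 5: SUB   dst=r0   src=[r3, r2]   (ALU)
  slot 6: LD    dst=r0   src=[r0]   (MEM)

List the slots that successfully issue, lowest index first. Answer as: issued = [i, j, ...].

issued = [0, 1, 2, 4]

(0) want 1×ALU +2rd +1wr — yes → AL2|MU1|ME1|BR1|rd5|wr3
(1) want 1×MEM +1rd +1wr — yes → AL2|MU1|ME0|BR1|rd4|wr2
(2) want 1×ALU +2rd +1wr — yes → AL1|MU1|ME0|BR1|rd2|wr1
(3) want 1×MEM +2rd +0wr — FU → AL1|MU1|ME0|BR1|rd2|wr1
(4) want 1×MUL +1rd +1wr — yes → AL1|MU0|ME0|BR1|rd1|wr0
(5) want 1×ALU +2rd +1wr — RD_PORT → AL1|MU0|ME0|BR1|rd1|wr0
(6) want 1×MEM +1rd +1wr — FU → AL1|MU0|ME0|BR1|rd1|wr0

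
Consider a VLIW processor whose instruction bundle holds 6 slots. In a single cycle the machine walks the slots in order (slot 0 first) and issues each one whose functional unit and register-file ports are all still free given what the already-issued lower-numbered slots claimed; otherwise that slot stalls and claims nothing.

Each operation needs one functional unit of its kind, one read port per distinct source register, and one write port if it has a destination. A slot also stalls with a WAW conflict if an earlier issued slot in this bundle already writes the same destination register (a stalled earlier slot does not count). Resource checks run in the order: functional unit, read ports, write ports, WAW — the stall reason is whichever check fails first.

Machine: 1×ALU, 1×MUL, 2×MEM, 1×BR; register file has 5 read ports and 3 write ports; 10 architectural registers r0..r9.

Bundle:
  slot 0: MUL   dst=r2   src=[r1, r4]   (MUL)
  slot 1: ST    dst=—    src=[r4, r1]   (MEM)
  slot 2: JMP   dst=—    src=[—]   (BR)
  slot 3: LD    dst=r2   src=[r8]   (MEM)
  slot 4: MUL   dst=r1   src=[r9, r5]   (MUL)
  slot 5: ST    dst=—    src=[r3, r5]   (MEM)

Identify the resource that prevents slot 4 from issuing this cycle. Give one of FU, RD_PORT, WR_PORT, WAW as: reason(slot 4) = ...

(0) want 1×MUL +2rd +1wr — yes → AL1|MU0|ME2|BR1|rd3|wr2
(1) want 1×MEM +2rd +0wr — yes → AL1|MU0|ME1|BR1|rd1|wr2
(2) want 1×BR +0rd +0wr — yes → AL1|MU0|ME1|BR0|rd1|wr2
(3) want 1×MEM +1rd +1wr — WAW → AL1|MU0|ME1|BR0|rd1|wr2
(4) want 1×MUL +2rd +1wr — FU → AL1|MU0|ME1|BR0|rd1|wr2
(5) want 1×MEM +2rd +0wr — RD_PORT → AL1|MU0|ME1|BR0|rd1|wr2

reason(slot 4) = FU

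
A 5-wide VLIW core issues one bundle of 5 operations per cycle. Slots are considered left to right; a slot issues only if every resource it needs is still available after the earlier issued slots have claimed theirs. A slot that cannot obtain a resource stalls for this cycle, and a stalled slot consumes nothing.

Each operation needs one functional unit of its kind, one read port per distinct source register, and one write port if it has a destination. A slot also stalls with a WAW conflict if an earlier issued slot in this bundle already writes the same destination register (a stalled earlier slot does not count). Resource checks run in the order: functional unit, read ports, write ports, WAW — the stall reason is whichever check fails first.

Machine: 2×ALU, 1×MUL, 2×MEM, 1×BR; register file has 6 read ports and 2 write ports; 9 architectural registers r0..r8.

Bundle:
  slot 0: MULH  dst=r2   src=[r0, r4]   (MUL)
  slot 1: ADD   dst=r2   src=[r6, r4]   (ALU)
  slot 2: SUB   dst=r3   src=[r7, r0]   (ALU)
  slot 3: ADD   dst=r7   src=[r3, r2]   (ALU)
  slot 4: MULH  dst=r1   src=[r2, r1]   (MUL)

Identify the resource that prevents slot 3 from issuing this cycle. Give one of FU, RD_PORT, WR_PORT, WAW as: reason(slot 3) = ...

slot 0 (MUL): ISSUE — free A2,Mu0,Ld2,B1 rp4 wp1
slot 1 (ALU): stall WAW — free A2,Mu0,Ld2,B1 rp4 wp1
slot 2 (ALU): ISSUE — free A1,Mu0,Ld2,B1 rp2 wp0
slot 3 (ALU): stall WR_PORT — free A1,Mu0,Ld2,B1 rp2 wp0
slot 4 (MUL): stall FU — free A1,Mu0,Ld2,B1 rp2 wp0

reason(slot 3) = WR_PORT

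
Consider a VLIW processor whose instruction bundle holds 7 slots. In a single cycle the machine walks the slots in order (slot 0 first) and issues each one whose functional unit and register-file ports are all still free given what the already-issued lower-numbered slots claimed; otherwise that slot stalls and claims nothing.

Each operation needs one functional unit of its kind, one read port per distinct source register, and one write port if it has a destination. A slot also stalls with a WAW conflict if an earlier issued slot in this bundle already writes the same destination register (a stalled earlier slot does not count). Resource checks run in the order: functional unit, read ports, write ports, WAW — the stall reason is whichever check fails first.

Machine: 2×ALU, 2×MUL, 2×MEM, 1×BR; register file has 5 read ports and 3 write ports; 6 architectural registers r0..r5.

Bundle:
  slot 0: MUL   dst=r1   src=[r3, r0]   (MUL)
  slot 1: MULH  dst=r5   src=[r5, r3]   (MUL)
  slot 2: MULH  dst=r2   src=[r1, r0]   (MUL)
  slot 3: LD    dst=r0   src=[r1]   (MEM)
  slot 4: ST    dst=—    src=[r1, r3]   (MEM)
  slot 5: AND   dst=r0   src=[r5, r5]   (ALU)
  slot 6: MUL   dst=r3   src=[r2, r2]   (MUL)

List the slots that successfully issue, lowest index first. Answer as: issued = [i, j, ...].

slot 0 (MUL): ISSUE — free A2,Mu1,Ld2,B1 rp3 wp2
slot 1 (MUL): ISSUE — free A2,Mu0,Ld2,B1 rp1 wp1
slot 2 (MUL): stall FU — free A2,Mu0,Ld2,B1 rp1 wp1
slot 3 (MEM): ISSUE — free A2,Mu0,Ld1,B1 rp0 wp0
slot 4 (MEM): stall RD_PORT — free A2,Mu0,Ld1,B1 rp0 wp0
slot 5 (ALU): stall RD_PORT — free A2,Mu0,Ld1,B1 rp0 wp0
slot 6 (MUL): stall FU — free A2,Mu0,Ld1,B1 rp0 wp0

issued = [0, 1, 3]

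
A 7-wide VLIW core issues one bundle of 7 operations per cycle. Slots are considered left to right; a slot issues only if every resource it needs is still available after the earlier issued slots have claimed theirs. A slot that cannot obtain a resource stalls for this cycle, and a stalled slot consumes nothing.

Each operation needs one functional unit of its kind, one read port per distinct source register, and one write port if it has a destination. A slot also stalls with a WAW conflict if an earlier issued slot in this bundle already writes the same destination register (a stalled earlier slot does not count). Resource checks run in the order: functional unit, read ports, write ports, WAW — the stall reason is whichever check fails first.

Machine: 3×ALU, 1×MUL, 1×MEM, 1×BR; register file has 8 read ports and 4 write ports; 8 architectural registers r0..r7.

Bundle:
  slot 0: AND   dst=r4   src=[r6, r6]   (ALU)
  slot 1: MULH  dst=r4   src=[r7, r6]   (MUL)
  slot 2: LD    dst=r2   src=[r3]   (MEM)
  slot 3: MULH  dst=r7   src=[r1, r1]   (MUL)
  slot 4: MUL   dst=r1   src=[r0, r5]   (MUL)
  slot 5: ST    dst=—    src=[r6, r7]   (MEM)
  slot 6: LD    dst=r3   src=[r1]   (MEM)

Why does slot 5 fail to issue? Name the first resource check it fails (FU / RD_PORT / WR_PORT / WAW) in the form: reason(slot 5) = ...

reason(slot 5) = FU

(0) want 1×ALU +1rd +1wr — yes → AL2|MU1|ME1|BR1|rd7|wr3
(1) want 1×MUL +2rd +1wr — WAW → AL2|MU1|ME1|BR1|rd7|wr3
(2) want 1×MEM +1rd +1wr — yes → AL2|MU1|ME0|BR1|rd6|wr2
(3) want 1×MUL +1rd +1wr — yes → AL2|MU0|ME0|BR1|rd5|wr1
(4) want 1×MUL +2rd +1wr — FU → AL2|MU0|ME0|BR1|rd5|wr1
(5) want 1×MEM +2rd +0wr — FU → AL2|MU0|ME0|BR1|rd5|wr1
(6) want 1×MEM +1rd +1wr — FU → AL2|MU0|ME0|BR1|rd5|wr1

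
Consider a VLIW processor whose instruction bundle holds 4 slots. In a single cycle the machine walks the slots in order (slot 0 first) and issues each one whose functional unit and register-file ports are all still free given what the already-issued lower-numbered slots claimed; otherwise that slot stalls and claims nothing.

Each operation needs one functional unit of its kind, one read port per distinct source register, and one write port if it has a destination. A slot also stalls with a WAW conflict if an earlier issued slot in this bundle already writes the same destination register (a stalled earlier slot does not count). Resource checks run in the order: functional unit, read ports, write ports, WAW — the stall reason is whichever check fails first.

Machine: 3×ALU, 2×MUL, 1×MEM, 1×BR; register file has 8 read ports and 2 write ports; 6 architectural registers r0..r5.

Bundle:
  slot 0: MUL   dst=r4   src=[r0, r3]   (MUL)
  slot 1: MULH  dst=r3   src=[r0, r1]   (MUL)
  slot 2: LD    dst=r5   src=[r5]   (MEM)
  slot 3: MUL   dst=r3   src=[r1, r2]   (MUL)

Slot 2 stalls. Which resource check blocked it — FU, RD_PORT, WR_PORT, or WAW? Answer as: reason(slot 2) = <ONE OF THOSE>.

reason(slot 2) = WR_PORT

#0 MUL src=r0,r3 dispatched  <A:3 Mu:1 Ld:1 B:1 rd:6 wr:1>
#1 MUL src=r0,r1 dispatched  <A:3 Mu:0 Ld:1 B:1 rd:4 wr:0>
#2 MEM src=r5 held:WR_PORT  <A:3 Mu:0 Ld:1 B:1 rd:4 wr:0>
#3 MUL src=r1,r2 held:FU  <A:3 Mu:0 Ld:1 B:1 rd:4 wr:0>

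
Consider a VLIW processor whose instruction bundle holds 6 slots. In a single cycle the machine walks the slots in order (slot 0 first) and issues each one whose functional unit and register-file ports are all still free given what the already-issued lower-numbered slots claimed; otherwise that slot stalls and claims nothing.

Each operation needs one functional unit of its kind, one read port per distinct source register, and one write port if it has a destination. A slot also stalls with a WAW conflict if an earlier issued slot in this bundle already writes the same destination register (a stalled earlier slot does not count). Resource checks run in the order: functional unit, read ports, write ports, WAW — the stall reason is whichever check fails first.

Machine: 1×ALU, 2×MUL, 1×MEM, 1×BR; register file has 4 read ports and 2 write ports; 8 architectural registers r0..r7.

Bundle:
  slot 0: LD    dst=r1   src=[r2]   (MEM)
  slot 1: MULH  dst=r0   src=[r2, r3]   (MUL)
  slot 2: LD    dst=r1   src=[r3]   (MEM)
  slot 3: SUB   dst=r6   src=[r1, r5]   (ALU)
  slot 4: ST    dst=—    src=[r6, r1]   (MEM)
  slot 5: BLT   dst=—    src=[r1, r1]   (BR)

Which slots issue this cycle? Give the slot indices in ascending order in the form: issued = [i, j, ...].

slot 0 (MEM): ISSUE — free A1,Mu2,Ld0,B1 rp3 wp1
slot 1 (MUL): ISSUE — free A1,Mu1,Ld0,B1 rp1 wp0
slot 2 (MEM): stall FU — free A1,Mu1,Ld0,B1 rp1 wp0
slot 3 (ALU): stall RD_PORT — free A1,Mu1,Ld0,B1 rp1 wp0
slot 4 (MEM): stall FU — free A1,Mu1,Ld0,B1 rp1 wp0
slot 5 (BR): ISSUE — free A1,Mu1,Ld0,B0 rp0 wp0

issued = [0, 1, 5]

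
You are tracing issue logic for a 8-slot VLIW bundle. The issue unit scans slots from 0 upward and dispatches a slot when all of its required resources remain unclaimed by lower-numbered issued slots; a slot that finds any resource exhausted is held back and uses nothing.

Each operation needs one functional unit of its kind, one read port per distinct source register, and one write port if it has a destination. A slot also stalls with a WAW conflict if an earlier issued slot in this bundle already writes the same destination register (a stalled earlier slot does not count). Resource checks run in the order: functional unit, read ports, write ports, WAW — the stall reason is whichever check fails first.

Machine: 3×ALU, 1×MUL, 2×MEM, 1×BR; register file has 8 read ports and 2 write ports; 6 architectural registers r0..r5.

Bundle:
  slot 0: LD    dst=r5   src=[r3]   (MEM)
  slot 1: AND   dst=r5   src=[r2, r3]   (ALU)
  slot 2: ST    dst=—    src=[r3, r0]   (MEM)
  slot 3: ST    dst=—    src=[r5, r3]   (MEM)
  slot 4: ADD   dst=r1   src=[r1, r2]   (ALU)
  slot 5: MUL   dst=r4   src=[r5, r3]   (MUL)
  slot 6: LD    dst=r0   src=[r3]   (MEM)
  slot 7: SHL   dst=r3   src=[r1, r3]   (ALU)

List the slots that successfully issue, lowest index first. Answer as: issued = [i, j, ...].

issued = [0, 2, 4]

  0. MEM→r5 ⇒ go  {3A/1Mu/1Ld/1B | 7r 1w}
  1. ALU→r5 ⇒ no(WAW)  {3A/1Mu/1Ld/1B | 7r 1w}
  2. MEM ⇒ go  {3A/1Mu/0Ld/1B | 5r 1w}
  3. MEM ⇒ no(FU)  {3A/1Mu/0Ld/1B | 5r 1w}
  4. ALU→r1 ⇒ go  {2A/1Mu/0Ld/1B | 3r 0w}
  5. MUL→r4 ⇒ no(WR_PORT)  {2A/1Mu/0Ld/1B | 3r 0w}
  6. MEM→r0 ⇒ no(FU)  {2A/1Mu/0Ld/1B | 3r 0w}
  7. ALU→r3 ⇒ no(WR_PORT)  {2A/1Mu/0Ld/1B | 3r 0w}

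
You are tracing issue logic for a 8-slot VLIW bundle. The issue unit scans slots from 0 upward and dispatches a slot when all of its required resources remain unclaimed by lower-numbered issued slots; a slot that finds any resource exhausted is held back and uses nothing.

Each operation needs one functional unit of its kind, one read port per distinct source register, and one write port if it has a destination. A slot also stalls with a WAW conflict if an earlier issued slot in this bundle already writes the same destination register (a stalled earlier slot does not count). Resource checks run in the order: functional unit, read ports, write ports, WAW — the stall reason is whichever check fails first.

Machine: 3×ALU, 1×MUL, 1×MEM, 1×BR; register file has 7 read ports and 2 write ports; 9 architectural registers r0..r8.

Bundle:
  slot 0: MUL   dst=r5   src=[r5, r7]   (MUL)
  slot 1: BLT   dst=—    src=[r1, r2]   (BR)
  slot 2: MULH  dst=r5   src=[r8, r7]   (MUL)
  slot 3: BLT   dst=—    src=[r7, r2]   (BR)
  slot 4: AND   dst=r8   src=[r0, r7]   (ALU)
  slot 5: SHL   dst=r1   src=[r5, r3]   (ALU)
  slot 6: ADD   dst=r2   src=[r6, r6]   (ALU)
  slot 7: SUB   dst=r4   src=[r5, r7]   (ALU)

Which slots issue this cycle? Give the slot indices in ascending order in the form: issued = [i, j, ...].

issued = [0, 1, 4]

[0] MUL needs rd=2 wr=1: ok; after: ALU=3 MUL=0 MEM=1 BR=1, R=5, W=1
[1] BR needs rd=2 wr=0: ok; after: ALU=3 MUL=0 MEM=1 BR=0, R=3, W=1
[2] MUL needs rd=2 wr=1: FU; after: ALU=3 MUL=0 MEM=1 BR=0, R=3, W=1
[3] BR needs rd=2 wr=0: FU; after: ALU=3 MUL=0 MEM=1 BR=0, R=3, W=1
[4] ALU needs rd=2 wr=1: ok; after: ALU=2 MUL=0 MEM=1 BR=0, R=1, W=0
[5] ALU needs rd=2 wr=1: RD_PORT; after: ALU=2 MUL=0 MEM=1 BR=0, R=1, W=0
[6] ALU needs rd=1 wr=1: WR_PORT; after: ALU=2 MUL=0 MEM=1 BR=0, R=1, W=0
[7] ALU needs rd=2 wr=1: RD_PORT; after: ALU=2 MUL=0 MEM=1 BR=0, R=1, W=0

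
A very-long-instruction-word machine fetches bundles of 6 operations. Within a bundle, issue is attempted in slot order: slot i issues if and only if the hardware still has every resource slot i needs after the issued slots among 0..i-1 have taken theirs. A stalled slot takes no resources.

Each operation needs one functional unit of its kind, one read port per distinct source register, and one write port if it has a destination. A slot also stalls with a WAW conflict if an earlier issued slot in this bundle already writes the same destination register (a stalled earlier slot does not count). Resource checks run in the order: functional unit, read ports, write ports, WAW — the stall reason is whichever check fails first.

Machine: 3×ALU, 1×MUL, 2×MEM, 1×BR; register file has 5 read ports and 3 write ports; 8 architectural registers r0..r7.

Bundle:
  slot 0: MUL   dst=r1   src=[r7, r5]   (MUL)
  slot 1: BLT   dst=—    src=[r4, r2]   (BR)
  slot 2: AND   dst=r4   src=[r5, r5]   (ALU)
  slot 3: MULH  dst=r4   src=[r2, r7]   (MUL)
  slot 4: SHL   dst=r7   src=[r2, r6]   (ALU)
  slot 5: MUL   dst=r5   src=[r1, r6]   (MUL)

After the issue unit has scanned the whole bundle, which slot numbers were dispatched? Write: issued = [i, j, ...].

issued = [0, 1, 2]

slot 0 (MUL): ISSUE — free A3,Mu0,Ld2,B1 rp3 wp2
slot 1 (BR): ISSUE — free A3,Mu0,Ld2,B0 rp1 wp2
slot 2 (ALU): ISSUE — free A2,Mu0,Ld2,B0 rp0 wp1
slot 3 (MUL): stall FU — free A2,Mu0,Ld2,B0 rp0 wp1
slot 4 (ALU): stall RD_PORT — free A2,Mu0,Ld2,B0 rp0 wp1
slot 5 (MUL): stall FU — free A2,Mu0,Ld2,B0 rp0 wp1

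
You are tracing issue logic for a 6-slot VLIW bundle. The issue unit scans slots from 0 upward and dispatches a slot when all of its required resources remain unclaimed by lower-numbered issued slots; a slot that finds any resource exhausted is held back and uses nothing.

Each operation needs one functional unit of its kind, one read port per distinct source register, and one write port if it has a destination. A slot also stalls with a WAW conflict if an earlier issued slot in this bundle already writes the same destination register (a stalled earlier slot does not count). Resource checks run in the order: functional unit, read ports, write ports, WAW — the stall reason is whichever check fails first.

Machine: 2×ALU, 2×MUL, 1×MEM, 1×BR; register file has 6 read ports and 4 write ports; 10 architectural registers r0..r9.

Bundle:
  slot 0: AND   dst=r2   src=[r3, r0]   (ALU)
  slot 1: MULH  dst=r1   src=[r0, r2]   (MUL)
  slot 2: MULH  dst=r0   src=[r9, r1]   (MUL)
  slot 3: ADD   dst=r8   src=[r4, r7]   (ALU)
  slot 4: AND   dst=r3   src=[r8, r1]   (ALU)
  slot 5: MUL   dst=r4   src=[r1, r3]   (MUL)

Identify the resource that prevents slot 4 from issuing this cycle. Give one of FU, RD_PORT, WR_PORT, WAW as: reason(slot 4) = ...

#0 ALU src=r3,r0 dispatched  <A:1 Mu:2 Ld:1 B:1 rd:4 wr:3>
#1 MUL src=r0,r2 dispatched  <A:1 Mu:1 Ld:1 B:1 rd:2 wr:2>
#2 MUL src=r9,r1 dispatched  <A:1 Mu:0 Ld:1 B:1 rd:0 wr:1>
#3 ALU src=r4,r7 held:RD_PORT  <A:1 Mu:0 Ld:1 B:1 rd:0 wr:1>
#4 ALU src=r8,r1 held:RD_PORT  <A:1 Mu:0 Ld:1 B:1 rd:0 wr:1>
#5 MUL src=r1,r3 held:FU  <A:1 Mu:0 Ld:1 B:1 rd:0 wr:1>

reason(slot 4) = RD_PORT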